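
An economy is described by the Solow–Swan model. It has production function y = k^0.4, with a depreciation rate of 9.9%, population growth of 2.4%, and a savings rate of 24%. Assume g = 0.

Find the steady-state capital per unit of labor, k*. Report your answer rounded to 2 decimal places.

In steady state, investment equals break-even investment: s·k^α = (n + δ)·k.
Dividing both sides by k: k^(1−α) = s / (n + δ).
k^0.6 = 0.24 / (0.024 + 0.099) = 0.24 / 0.123 = 1.9512
k* = 1.9512^(1/0.6) ≈ 3.0467

k* = 3.05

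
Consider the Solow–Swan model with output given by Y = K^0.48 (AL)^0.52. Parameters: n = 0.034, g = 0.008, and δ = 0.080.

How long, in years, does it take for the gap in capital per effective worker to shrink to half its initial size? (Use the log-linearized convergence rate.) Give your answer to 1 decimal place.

Near the steady state the convergence rate is λ = (1 − α)(n + g + δ).
λ = (1 − 0.48) × 0.122 = 0.52 × 0.122 = 0.06344
Half-life = ln 2 / λ = 0.6931 / 0.06344 ≈ 10.93 years

about 10.9 years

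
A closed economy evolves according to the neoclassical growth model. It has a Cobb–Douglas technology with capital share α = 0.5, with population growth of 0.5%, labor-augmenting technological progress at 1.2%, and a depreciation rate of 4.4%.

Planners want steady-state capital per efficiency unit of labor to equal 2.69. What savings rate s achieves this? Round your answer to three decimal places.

s ≈ 0.100

Steady state requires s·f(k) = (n + g + δ)·k, i.e. s·k^α = (n + g + δ)·k.
So s / (n + g + δ) = (k*)^(1−α) = 2.69^0.5 = 1.6401.
Therefore s = 1.6401 × (n + g + δ) = 1.6401 × 0.061 = 0.1000.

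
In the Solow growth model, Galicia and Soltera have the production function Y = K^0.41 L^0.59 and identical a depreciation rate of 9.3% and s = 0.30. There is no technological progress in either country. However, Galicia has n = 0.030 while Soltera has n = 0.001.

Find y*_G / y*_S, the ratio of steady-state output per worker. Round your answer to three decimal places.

y*_G / y*_S ≈ 0.830

Steady-state y* = [s/(n + δ)]^(α/(1−α)), so the ratio is [ (s_G/(n + δ)_G) / (s_S/(n + δ)_S) ]^0.6949.
s_G/(n + δ)_G = 0.30/0.123 = 2.4390; s_S/(n + δ)_S = 0.30/0.094 = 3.1915.
Ratio = (2.4390/3.1915)^0.6949 = 0.7642^0.6949 ≈ 0.8295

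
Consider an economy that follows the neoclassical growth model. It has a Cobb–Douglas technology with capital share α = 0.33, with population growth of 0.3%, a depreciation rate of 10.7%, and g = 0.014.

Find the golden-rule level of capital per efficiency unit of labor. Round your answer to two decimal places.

The golden rule sets f'(k) = n + g + δ, i.e. α·k^(α−1) = n + g + δ.
So k^(1−α) = α / (n + g + δ) = 0.33 / 0.124 = 2.6613.
k_gold = 2.6613^(1/0.67) ≈ 4.3099

k_gold ≈ 4.31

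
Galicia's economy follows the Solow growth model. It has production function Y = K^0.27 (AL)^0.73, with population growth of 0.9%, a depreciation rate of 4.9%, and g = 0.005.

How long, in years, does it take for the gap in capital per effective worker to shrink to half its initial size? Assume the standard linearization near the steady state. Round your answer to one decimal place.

Near the steady state the convergence rate is λ = (1 − α)(n + g + δ).
λ = (1 − 0.27) × 0.063 = 0.73 × 0.063 = 0.04599
Half-life = ln 2 / λ = 0.6931 / 0.04599 ≈ 15.07 years

t_½ ≈ 15.1 years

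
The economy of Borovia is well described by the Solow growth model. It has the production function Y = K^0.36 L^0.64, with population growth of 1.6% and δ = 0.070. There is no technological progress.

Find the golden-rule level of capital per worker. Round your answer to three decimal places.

The golden rule sets f'(k) = n + δ, i.e. α·k^(α−1) = n + δ.
So k^(1−α) = α / (n + δ) = 0.36 / 0.086 = 4.1860.
k_gold = 4.1860^(1/0.64) ≈ 9.3662

k_gold ≈ 9.366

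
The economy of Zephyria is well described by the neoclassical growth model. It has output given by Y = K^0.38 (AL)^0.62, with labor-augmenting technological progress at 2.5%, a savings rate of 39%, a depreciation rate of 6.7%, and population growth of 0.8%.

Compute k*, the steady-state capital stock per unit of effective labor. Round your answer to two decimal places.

k* ≈ 8.98

Steady state requires s·f(k) = (n + g + δ)·k, i.e. s·k^α = (n + g + δ)·k.
Dividing both sides by k: k^(1−α) = s / (n + g + δ).
k^0.62 = 0.39 / (0.008 + 0.025 + 0.067) = 0.39 / 0.100 = 3.9000
k* = 3.9000^(1/0.62) ≈ 8.9811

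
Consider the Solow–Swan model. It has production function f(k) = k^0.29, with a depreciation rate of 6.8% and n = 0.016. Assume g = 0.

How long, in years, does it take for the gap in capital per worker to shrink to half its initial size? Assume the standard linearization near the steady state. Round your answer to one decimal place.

Near the steady state the convergence rate is λ = (1 − α)(n + δ).
λ = (1 − 0.29) × 0.084 = 0.71 × 0.084 = 0.05964
Half-life = ln 2 / λ = 0.6931 / 0.05964 ≈ 11.62 years

about 11.6 years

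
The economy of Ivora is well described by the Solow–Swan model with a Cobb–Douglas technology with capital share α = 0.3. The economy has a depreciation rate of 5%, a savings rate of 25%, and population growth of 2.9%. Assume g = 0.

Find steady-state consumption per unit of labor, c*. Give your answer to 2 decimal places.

Steady state requires s·f(k) = (n + δ)·k, i.e. s·k^α = (n + δ)·k.
Dividing both sides by k: k^(1−α) = s / (n + δ).
k^0.7 = 0.25 / (0.029 + 0.050) = 0.25 / 0.079 = 3.1646
k* = 3.1646^(1/0.7) ≈ 5.1849
y* = (k*)^α = 5.1849^0.3 ≈ 1.6384
c* = (1 − s)·y* = (1 − 0.25) × 1.6384 ≈ 1.2288

c* = 1.23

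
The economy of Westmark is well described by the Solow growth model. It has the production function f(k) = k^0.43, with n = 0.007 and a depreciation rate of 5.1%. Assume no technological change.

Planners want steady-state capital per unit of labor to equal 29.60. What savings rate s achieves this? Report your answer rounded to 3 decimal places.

At the steady state, Δk = 0, so s·k^α = (n + δ)·k.
So s / (n + δ) = (k*)^(1−α) = 29.60^0.57 = 6.8966.
Therefore s = 6.8966 × (n + δ) = 6.8966 × 0.058 = 0.4000.

s ≈ 0.400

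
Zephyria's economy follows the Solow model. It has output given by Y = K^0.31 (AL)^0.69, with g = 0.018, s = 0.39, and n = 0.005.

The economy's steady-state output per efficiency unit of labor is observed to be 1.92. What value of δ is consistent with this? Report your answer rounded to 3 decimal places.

Steady state requires s·f(k) = (n + g + δ)·k, i.e. s·k^α = (n + g + δ)·k.
Since y* = [s/(n + g + δ)]^(α/(1−α)), we have s/(n + g + δ) = (y*)^((1−α)/α) = 1.92^2.2258 = 4.2714.
Therefore n + g + δ = s / 4.2714 = 0.39 / 4.2714 = 0.0913, so δ = 0.0913 − 0.023 = 0.0683.

δ ≈ 0.068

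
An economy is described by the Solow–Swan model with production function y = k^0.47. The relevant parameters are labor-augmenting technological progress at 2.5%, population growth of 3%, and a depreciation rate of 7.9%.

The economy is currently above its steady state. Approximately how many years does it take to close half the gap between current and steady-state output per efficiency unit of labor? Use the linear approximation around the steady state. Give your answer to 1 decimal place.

t_½ ≈ 9.8 years

Near the steady state the convergence rate is λ = (1 − α)(n + g + δ).
λ = (1 − 0.47) × 0.134 = 0.53 × 0.134 = 0.07102
Half-life = ln 2 / λ = 0.6931 / 0.07102 ≈ 9.76 years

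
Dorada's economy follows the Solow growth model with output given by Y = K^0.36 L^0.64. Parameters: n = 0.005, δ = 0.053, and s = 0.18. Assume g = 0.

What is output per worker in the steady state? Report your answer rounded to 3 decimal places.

Steady state requires s·f(k) = (n + δ)·k, i.e. s·k^α = (n + δ)·k.
Dividing both sides by k: k^(1−α) = s / (n + δ).
k^0.64 = 0.18 / (0.005 + 0.053) = 0.18 / 0.058 = 3.1034
k* = 3.1034^(1/0.64) ≈ 5.8681
y* = (k*)^α = 5.8681^0.36 ≈ 1.8909

y* = 1.891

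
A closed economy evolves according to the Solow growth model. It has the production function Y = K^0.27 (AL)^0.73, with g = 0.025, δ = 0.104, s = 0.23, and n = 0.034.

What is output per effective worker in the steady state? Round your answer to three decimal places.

In steady state, investment equals break-even investment: s·k^α = (n + g + δ)·k.
Dividing both sides by k: k^(1−α) = s / (n + g + δ).
k^0.73 = 0.23 / (0.034 + 0.025 + 0.104) = 0.23 / 0.163 = 1.4110
k* = 1.4110^(1/0.73) ≈ 1.6026
y* = (k*)^α = 1.6026^0.27 ≈ 1.1358

y* ≈ 1.136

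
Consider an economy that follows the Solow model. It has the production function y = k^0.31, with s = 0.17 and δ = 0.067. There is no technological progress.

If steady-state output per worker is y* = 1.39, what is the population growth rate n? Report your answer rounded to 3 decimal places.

Steady state requires s·f(k) = (n + δ)·k, i.e. s·k^α = (n + δ)·k.
Since y* = [s/(n + δ)]^(α/(1−α)), we have s/(n + δ) = (y*)^((1−α)/α) = 1.39^2.2258 = 2.0812.
Therefore n + δ = s / 2.0812 = 0.17 / 2.0812 = 0.0817, so n = 0.0817 − 0.067 = 0.0147.

n ≈ 0.015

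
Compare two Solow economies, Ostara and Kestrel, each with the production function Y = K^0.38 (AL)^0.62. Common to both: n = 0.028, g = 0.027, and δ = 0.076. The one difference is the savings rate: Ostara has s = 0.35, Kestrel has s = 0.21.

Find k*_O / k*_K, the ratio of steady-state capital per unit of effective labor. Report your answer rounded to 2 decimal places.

k*_O / k*_K ≈ 2.28

Steady-state k* = [s/(n + g + δ)]^(1/(1−α)), so the ratio is [ (s_O/(n + g + δ)_O) / (s_K/(n + g + δ)_K) ]^1.6129.
s_O/(n + g + δ)_O = 0.35/0.131 = 2.6718; s_K/(n + g + δ)_K = 0.21/0.131 = 1.6031.
Ratio = (2.6718/1.6031)^1.6129 = 1.6666^1.6129 ≈ 2.2792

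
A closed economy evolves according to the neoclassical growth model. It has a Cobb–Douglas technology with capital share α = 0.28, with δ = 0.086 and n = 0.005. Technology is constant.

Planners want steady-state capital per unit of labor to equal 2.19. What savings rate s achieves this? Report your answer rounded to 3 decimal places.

s ≈ 0.160

At the steady state, Δk = 0, so s·k^α = (n + δ)·k.
So s / (n + δ) = (k*)^(1−α) = 2.19^0.72 = 1.7584.
Therefore s = 1.7584 × (n + δ) = 1.7584 × 0.091 = 0.1600.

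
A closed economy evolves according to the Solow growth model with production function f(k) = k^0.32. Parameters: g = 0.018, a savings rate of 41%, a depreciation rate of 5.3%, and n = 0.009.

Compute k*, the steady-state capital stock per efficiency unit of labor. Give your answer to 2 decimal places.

In steady state, investment equals break-even investment: s·k^α = (n + g + δ)·k.
Dividing both sides by k: k^(1−α) = s / (n + g + δ).
k^0.68 = 0.41 / (0.009 + 0.018 + 0.053) = 0.41 / 0.080 = 5.1250
k* = 5.1250^(1/0.68) ≈ 11.0578

k* = 11.06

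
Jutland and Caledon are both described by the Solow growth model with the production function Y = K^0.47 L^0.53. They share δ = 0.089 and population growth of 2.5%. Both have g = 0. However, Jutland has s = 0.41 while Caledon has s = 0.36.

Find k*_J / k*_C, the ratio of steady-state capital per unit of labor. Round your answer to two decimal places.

ratio ≈ 1.28

Steady-state k* = [s/(n + δ)]^(1/(1−α)), so the ratio is [ (s_J/(n + δ)_J) / (s_C/(n + δ)_C) ]^1.8868.
s_J/(n + δ)_J = 0.41/0.114 = 3.5965; s_C/(n + δ)_C = 0.36/0.114 = 3.1579.
Ratio = (3.5965/3.1579)^1.8868 = 1.1389^1.8868 ≈ 1.2781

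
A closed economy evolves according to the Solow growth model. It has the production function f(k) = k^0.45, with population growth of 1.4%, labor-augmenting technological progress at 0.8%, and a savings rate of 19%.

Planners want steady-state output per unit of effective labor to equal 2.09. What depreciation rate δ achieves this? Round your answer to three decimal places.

δ ≈ 0.055

In steady state, investment equals break-even investment: s·k^α = (n + g + δ)·k.
Since y* = [s/(n + g + δ)]^(α/(1−α)), we have s/(n + g + δ) = (y*)^((1−α)/α) = 2.09^1.2222 = 2.4620.
Therefore n + g + δ = s / 2.4620 = 0.19 / 2.4620 = 0.0772, so δ = 0.0772 − 0.022 = 0.0552.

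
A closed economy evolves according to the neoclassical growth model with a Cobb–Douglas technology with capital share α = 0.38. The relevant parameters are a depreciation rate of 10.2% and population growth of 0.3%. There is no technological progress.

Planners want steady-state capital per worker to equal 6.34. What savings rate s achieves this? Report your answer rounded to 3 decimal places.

At the steady state, Δk = 0, so s·k^α = (n + δ)·k.
So s / (n + δ) = (k*)^(1−α) = 6.34^0.62 = 3.1426.
Therefore s = 3.1426 × (n + δ) = 3.1426 × 0.105 = 0.3300.

s ≈ 0.330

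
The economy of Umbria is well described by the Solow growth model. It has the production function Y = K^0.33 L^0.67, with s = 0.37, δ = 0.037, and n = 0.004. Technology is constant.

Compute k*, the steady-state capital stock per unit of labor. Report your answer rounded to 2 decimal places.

At the steady state, Δk = 0, so s·k^α = (n + δ)·k.
Dividing both sides by k: k^(1−α) = s / (n + δ).
k^0.67 = 0.37 / (0.004 + 0.037) = 0.37 / 0.041 = 9.0244
k* = 9.0244^(1/0.67) ≈ 26.6684

k* = 26.67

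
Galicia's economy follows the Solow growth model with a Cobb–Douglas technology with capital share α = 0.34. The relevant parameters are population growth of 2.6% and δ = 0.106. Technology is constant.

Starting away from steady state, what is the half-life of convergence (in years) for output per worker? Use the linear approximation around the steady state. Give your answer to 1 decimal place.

half-life ≈ 8.0 years

Near the steady state the convergence rate is λ = (1 − α)(n + δ).
λ = (1 − 0.34) × 0.132 = 0.66 × 0.132 = 0.08712
Half-life = ln 2 / λ = 0.6931 / 0.08712 ≈ 7.96 years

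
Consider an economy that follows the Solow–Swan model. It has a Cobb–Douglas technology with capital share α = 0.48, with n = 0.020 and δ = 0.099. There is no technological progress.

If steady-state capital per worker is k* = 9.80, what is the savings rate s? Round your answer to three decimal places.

In steady state, investment equals break-even investment: s·k^α = (n + δ)·k.
So s / (n + δ) = (k*)^(1−α) = 9.80^0.52 = 3.2767.
Therefore s = 3.2767 × (n + δ) = 3.2767 × 0.119 = 0.3899.

s ≈ 0.390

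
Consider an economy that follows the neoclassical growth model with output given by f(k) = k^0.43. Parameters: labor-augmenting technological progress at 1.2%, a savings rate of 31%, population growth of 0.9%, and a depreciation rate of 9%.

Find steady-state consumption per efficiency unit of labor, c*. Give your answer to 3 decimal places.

c* = 1.497

In steady state, investment equals break-even investment: s·k^α = (n + g + δ)·k.
Rearranging, k^(1−α) = s / (n + g + δ).
k^0.57 = 0.31 / (0.009 + 0.012 + 0.090) = 0.31 / 0.111 = 2.7928
k* = 2.7928^(1/0.57) ≈ 6.0607
y* = (k*)^α = 6.0607^0.43 ≈ 2.1701
c* = (1 − s)·y* = (1 − 0.31) × 2.1701 ≈ 1.4974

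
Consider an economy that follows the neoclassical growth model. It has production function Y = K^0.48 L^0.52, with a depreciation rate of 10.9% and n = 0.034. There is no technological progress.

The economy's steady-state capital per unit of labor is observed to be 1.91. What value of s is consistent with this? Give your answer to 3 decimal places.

s ≈ 0.200

Steady state requires s·f(k) = (n + δ)·k, i.e. s·k^α = (n + δ)·k.
So s / (n + δ) = (k*)^(1−α) = 1.91^0.52 = 1.4000.
Therefore s = 1.4000 × (n + δ) = 1.4000 × 0.143 = 0.2002.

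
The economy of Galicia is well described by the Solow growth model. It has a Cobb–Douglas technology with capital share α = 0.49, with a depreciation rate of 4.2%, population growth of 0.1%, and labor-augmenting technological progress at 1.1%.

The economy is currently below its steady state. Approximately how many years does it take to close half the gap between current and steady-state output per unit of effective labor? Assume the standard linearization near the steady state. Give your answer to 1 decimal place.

Near the steady state the convergence rate is λ = (1 − α)(n + g + δ).
λ = (1 − 0.49) × 0.054 = 0.51 × 0.054 = 0.02754
Half-life = ln 2 / λ = 0.6931 / 0.02754 ≈ 25.17 years

t_½ ≈ 25.2 years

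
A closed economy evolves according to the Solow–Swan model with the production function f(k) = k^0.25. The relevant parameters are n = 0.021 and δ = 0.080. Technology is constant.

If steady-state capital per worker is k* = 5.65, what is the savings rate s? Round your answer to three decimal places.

Steady state requires s·f(k) = (n + δ)·k, i.e. s·k^α = (n + δ)·k.
So s / (n + δ) = (k*)^(1−α) = 5.65^0.75 = 3.6647.
Therefore s = 3.6647 × (n + δ) = 3.6647 × 0.101 = 0.3701.

s ≈ 0.370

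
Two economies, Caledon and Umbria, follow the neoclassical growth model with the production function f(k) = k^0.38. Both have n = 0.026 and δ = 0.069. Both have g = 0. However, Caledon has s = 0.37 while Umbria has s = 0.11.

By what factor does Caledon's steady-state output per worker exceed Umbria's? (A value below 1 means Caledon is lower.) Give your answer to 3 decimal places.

ratio ≈ 2.103

Steady-state y* = [s/(n + δ)]^(α/(1−α)), so the ratio is [ (s_C/(n + δ)_C) / (s_U/(n + δ)_U) ]^0.6129.
s_C/(n + δ)_C = 0.37/0.095 = 3.8947; s_U/(n + δ)_U = 0.11/0.095 = 1.1579.
Ratio = (3.8947/1.1579)^0.6129 = 3.3636^0.6129 ≈ 2.1032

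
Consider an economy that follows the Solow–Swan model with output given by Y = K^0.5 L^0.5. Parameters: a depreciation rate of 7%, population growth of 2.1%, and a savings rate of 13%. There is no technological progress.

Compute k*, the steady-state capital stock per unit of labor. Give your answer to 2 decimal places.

k* ≈ 2.04

In steady state, investment equals break-even investment: s·k^α = (n + δ)·k.
Dividing both sides by k: k^(1−α) = s / (n + δ).
k^0.5 = 0.13 / (0.021 + 0.070) = 0.13 / 0.091 = 1.4286
k* = 1.4286^(1/0.5) ≈ 2.0409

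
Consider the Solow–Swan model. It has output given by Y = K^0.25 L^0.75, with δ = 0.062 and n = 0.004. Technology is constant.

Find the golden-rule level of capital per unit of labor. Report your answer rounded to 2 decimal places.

The golden rule sets f'(k) = n + δ, i.e. α·k^(α−1) = n + δ.
So k^(1−α) = α / (n + δ) = 0.25 / 0.066 = 3.7879.
k_gold = 3.7879^(1/0.75) ≈ 5.9047

k_gold ≈ 5.90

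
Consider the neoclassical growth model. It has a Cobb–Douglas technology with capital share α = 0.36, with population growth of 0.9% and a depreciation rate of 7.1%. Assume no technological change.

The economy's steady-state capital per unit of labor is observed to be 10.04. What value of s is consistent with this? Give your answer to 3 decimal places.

s ≈ 0.350

Steady state requires s·f(k) = (n + δ)·k, i.e. s·k^α = (n + δ)·k.
So s / (n + δ) = (k*)^(1−α) = 10.04^0.64 = 4.3763.
Therefore s = 4.3763 × (n + δ) = 4.3763 × 0.080 = 0.3501.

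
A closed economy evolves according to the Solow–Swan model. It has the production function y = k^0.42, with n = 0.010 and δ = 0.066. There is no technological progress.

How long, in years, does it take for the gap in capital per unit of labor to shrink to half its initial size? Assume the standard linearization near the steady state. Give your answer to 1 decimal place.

about 15.7 years

Near the steady state the convergence rate is λ = (1 − α)(n + δ).
λ = (1 − 0.42) × 0.076 = 0.58 × 0.076 = 0.04408
Half-life = ln 2 / λ = 0.6931 / 0.04408 ≈ 15.72 years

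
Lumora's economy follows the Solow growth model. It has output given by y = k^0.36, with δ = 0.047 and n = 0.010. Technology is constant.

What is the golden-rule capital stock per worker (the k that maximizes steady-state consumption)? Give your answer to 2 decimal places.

The golden rule sets f'(k) = n + δ, i.e. α·k^(α−1) = n + δ.
So k^(1−α) = α / (n + δ) = 0.36 / 0.057 = 6.3158.
k_gold = 6.3158^(1/0.64) ≈ 17.8102

k_gold ≈ 17.81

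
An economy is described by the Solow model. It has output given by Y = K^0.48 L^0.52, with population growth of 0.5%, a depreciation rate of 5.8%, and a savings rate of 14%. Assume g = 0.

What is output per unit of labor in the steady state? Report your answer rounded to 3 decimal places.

At the steady state, Δk = 0, so s·k^α = (n + δ)·k.
Dividing both sides by k: k^(1−α) = s / (n + δ).
k^0.52 = 0.14 / (0.005 + 0.058) = 0.14 / 0.063 = 2.2222
k* = 2.2222^(1/0.52) ≈ 4.6440
y* = (k*)^α = 4.6440^0.48 ≈ 2.0898

y* = 2.090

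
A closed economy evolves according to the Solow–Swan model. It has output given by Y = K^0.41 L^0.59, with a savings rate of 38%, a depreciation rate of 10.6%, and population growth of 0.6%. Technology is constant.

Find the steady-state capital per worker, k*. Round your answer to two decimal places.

Steady state requires s·f(k) = (n + δ)·k, i.e. s·k^α = (n + δ)·k.
Rearranging, k^(1−α) = s / (n + δ).
k^0.59 = 0.38 / (0.006 + 0.106) = 0.38 / 0.112 = 3.3929
k* = 3.3929^(1/0.59) ≈ 7.9300

k* = 7.93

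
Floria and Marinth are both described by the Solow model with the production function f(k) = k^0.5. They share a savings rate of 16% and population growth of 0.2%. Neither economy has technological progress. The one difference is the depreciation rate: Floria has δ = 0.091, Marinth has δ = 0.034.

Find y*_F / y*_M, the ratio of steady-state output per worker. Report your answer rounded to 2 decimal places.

y*_F / y*_M ≈ 0.39

Steady-state y* = [s/(n + δ)]^(α/(1−α)), so the ratio is [ (s_F/(n + δ)_F) / (s_M/(n + δ)_M) ]^1.
s_F/(n + δ)_F = 0.16/0.093 = 1.7204; s_M/(n + δ)_M = 0.16/0.036 = 4.4444.
Ratio = (1.7204/4.4444)^1 = 0.3871^1 ≈ 0.3871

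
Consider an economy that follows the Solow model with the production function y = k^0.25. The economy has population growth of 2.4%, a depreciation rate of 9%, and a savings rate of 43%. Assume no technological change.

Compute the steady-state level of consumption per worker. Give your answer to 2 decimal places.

c* = 0.89

At the steady state, Δk = 0, so s·k^α = (n + δ)·k.
Dividing both sides by k: k^(1−α) = s / (n + δ).
k^0.75 = 0.43 / (0.024 + 0.090) = 0.43 / 0.114 = 3.7719
k* = 3.7719^(1/0.75) ≈ 5.8715
y* = (k*)^α = 5.8715^0.25 ≈ 1.5566
c* = (1 − s)·y* = (1 − 0.43) × 1.5566 ≈ 0.8873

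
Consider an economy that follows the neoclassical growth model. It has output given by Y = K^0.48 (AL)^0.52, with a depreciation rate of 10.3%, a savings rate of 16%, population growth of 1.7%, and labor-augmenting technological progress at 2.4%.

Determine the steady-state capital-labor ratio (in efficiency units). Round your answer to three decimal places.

k* = 1.225

At the steady state, Δk = 0, so s·k^α = (n + g + δ)·k.
Dividing both sides by k: k^(1−α) = s / (n + g + δ).
k^0.52 = 0.16 / (0.017 + 0.024 + 0.103) = 0.16 / 0.144 = 1.1111
k* = 1.1111^(1/0.52) ≈ 1.2246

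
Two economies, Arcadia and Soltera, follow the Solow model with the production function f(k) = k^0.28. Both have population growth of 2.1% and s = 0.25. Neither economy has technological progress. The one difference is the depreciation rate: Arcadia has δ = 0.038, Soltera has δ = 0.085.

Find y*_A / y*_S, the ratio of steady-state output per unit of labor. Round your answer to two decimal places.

y*_A / y*_S ≈ 1.26

Steady-state y* = [s/(n + δ)]^(α/(1−α)), so the ratio is [ (s_A/(n + δ)_A) / (s_S/(n + δ)_S) ]^0.3889.
s_A/(n + δ)_A = 0.25/0.059 = 4.2373; s_S/(n + δ)_S = 0.25/0.106 = 2.3585.
Ratio = (4.2373/2.3585)^0.3889 = 1.7966^0.3889 ≈ 1.2559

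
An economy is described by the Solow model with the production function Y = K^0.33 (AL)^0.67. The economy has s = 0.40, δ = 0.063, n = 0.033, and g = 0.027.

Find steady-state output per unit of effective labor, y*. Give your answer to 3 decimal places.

y* = 1.788

At the steady state, Δk = 0, so s·k^α = (n + g + δ)·k.
Dividing both sides by k: k^(1−α) = s / (n + g + δ).
k^0.67 = 0.40 / (0.033 + 0.027 + 0.063) = 0.40 / 0.123 = 3.2520
k* = 3.2520^(1/0.67) ≈ 5.8130
y* = (k*)^α = 5.8130^0.33 ≈ 1.7875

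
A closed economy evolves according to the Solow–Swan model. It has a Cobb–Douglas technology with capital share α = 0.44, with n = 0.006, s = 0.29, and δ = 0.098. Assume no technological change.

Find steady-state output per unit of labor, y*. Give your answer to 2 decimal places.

At the steady state, Δk = 0, so s·k^α = (n + δ)·k.
Dividing both sides by k: k^(1−α) = s / (n + δ).
k^0.56 = 0.29 / (0.006 + 0.098) = 0.29 / 0.104 = 2.7885
k* = 2.7885^(1/0.56) ≈ 6.2417
y* = (k*)^α = 6.2417^0.44 ≈ 2.2384

y* ≈ 2.24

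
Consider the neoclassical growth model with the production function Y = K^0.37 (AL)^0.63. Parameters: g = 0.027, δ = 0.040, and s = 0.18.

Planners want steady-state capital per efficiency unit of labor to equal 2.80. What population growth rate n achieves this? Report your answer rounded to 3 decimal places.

At the steady state, Δk = 0, so s·k^α = (n + g + δ)·k.
So s / (n + g + δ) = (k*)^(1−α) = 2.80^0.63 = 1.9130.
Therefore n + g + δ = s / 1.9130 = 0.18 / 1.9130 = 0.0941, so n = 0.0941 − 0.067 = 0.0271.

n ≈ 0.027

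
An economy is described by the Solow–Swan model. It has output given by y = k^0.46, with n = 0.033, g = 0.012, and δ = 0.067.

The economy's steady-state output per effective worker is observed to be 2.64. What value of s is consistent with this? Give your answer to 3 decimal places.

In steady state, investment equals break-even investment: s·k^α = (n + g + δ)·k.
Since y* = [s/(n + g + δ)]^(α/(1−α)), we have s/(n + g + δ) = (y*)^((1−α)/α) = 2.64^1.1739 = 3.1255.
Therefore s = 3.1255 × (n + g + δ) = 3.1255 × 0.112 = 0.3501.

s ≈ 0.350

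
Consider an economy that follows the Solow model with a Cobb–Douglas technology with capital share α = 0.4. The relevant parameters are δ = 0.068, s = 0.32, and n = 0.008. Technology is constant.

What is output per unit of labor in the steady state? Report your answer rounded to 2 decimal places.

y* ≈ 2.61

At the steady state, Δk = 0, so s·k^α = (n + δ)·k.
Rearranging, k^(1−α) = s / (n + δ).
k^0.6 = 0.32 / (0.008 + 0.068) = 0.32 / 0.076 = 4.2105
k* = 4.2105^(1/0.6) ≈ 10.9788
y* = (k*)^α = 10.9788^0.4 ≈ 2.6075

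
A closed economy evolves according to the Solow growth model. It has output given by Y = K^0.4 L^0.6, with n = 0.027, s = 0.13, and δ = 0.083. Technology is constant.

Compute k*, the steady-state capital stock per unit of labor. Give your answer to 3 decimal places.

Steady state requires s·f(k) = (n + δ)·k, i.e. s·k^α = (n + δ)·k.
Rearranging, k^(1−α) = s / (n + δ).
k^0.6 = 0.13 / (0.027 + 0.083) = 0.13 / 0.110 = 1.1818
k* = 1.1818^(1/0.6) ≈ 1.3210

k* = 1.321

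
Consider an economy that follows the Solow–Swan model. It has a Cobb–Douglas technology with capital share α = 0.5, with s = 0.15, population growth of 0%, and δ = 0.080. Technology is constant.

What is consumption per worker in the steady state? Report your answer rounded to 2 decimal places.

c* ≈ 1.59

In steady state, investment equals break-even investment: s·k^α = (n + δ)·k.
Dividing both sides by k: k^(1−α) = s / (n + δ).
k^0.5 = 0.15 / (0.000 + 0.080) = 0.15 / 0.080 = 1.8750
k* = 1.8750^(1/0.5) ≈ 3.5156
y* = (k*)^α = 3.5156^0.5 ≈ 1.8750
c* = (1 − s)·y* = (1 − 0.15) × 1.8750 ≈ 1.5938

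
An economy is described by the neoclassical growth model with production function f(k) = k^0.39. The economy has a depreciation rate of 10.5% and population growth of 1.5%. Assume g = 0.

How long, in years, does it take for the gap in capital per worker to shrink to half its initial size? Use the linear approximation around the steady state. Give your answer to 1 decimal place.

t_½ ≈ 9.5 years

Near the steady state the convergence rate is λ = (1 − α)(n + δ).
λ = (1 − 0.39) × 0.120 = 0.61 × 0.120 = 0.0732
Half-life = ln 2 / λ = 0.6931 / 0.0732 ≈ 9.47 years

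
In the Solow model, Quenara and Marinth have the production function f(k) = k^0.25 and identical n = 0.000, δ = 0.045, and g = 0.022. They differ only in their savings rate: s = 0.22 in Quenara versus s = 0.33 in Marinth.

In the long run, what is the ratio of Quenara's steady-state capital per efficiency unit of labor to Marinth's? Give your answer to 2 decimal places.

k*_Q / k*_M ≈ 0.58

Steady-state k* = [s/(n + g + δ)]^(1/(1−α)), so the ratio is [ (s_Q/(n + g + δ)_Q) / (s_M/(n + g + δ)_M) ]^1.3333.
s_Q/(n + g + δ)_Q = 0.22/0.067 = 3.2836; s_M/(n + g + δ)_M = 0.33/0.067 = 4.9254.
Ratio = (3.2836/4.9254)^1.3333 = 0.6667^1.3333 ≈ 0.5824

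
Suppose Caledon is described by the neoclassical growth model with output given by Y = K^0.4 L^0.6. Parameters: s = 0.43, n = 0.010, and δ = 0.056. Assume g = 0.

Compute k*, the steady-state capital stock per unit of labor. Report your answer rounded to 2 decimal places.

At the steady state, Δk = 0, so s·k^α = (n + δ)·k.
Rearranging, k^(1−α) = s / (n + δ).
k^0.6 = 0.43 / (0.010 + 0.056) = 0.43 / 0.066 = 6.5152
k* = 6.5152^(1/0.6) ≈ 22.7272

k* ≈ 22.73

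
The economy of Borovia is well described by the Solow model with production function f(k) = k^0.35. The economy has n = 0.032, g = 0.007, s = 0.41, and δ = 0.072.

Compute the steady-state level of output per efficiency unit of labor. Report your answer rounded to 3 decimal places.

At the steady state, Δk = 0, so s·k^α = (n + g + δ)·k.
Rearranging, k^(1−α) = s / (n + g + δ).
k^0.65 = 0.41 / (0.032 + 0.007 + 0.072) = 0.41 / 0.111 = 3.6937
k* = 3.6937^(1/0.65) ≈ 7.4648
y* = (k*)^α = 7.4648^0.35 ≈ 2.0210

y* = 2.021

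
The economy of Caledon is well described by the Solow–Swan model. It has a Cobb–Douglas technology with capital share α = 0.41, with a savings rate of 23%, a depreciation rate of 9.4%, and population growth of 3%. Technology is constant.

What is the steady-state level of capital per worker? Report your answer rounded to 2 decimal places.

k* ≈ 2.85

At the steady state, Δk = 0, so s·k^α = (n + δ)·k.
Rearranging, k^(1−α) = s / (n + δ).
k^0.59 = 0.23 / (0.030 + 0.094) = 0.23 / 0.124 = 1.8548
k* = 1.8548^(1/0.59) ≈ 2.8493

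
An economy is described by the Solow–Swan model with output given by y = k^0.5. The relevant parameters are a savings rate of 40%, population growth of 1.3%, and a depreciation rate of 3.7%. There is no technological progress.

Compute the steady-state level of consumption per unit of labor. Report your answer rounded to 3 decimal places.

Steady state requires s·f(k) = (n + δ)·k, i.e. s·k^α = (n + δ)·k.
Rearranging, k^(1−α) = s / (n + δ).
k^0.5 = 0.40 / (0.013 + 0.037) = 0.40 / 0.050 = 8.0000
k* = 8.0000^(1/0.5) ≈ 64.0000
y* = (k*)^α = 64.0000^0.5 ≈ 8.0000
c* = (1 − s)·y* = (1 − 0.40) × 8.0000 ≈ 4.8000

c* = 4.800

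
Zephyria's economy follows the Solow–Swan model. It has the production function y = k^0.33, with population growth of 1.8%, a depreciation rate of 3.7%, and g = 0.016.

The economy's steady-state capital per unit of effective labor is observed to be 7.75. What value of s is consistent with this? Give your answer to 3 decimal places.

s ≈ 0.280

At the steady state, Δk = 0, so s·k^α = (n + g + δ)·k.
So s / (n + g + δ) = (k*)^(1−α) = 7.75^0.67 = 3.9430.
Therefore s = 3.9430 × (n + g + δ) = 3.9430 × 0.071 = 0.2800.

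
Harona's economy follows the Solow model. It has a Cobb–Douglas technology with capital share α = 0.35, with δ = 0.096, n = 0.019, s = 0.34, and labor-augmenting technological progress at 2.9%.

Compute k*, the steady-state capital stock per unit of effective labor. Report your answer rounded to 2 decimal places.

k* ≈ 3.75

Steady state requires s·f(k) = (n + g + δ)·k, i.e. s·k^α = (n + g + δ)·k.
Dividing both sides by k: k^(1−α) = s / (n + g + δ).
k^0.65 = 0.34 / (0.019 + 0.029 + 0.096) = 0.34 / 0.144 = 2.3611
k* = 2.3611^(1/0.65) ≈ 3.7499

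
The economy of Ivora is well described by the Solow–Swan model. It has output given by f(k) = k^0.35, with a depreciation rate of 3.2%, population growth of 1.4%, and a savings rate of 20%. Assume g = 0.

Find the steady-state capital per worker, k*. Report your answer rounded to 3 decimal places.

In steady state, investment equals break-even investment: s·k^α = (n + δ)·k.
Rearranging, k^(1−α) = s / (n + δ).
k^0.65 = 0.20 / (0.014 + 0.032) = 0.20 / 0.046 = 4.3478
k* = 4.3478^(1/0.65) ≈ 9.5930

k* ≈ 9.593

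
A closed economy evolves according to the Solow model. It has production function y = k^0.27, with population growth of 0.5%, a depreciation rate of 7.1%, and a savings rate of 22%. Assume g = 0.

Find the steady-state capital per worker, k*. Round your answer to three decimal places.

At the steady state, Δk = 0, so s·k^α = (n + δ)·k.
Dividing both sides by k: k^(1−α) = s / (n + δ).
k^0.73 = 0.22 / (0.005 + 0.071) = 0.22 / 0.076 = 2.8947
k* = 2.8947^(1/0.73) ≈ 4.2888

k* ≈ 4.289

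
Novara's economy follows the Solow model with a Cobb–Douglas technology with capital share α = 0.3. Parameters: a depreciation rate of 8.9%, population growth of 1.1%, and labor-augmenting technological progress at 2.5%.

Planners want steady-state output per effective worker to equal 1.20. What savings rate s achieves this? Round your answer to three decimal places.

s ≈ 0.191

In steady state, investment equals break-even investment: s·k^α = (n + g + δ)·k.
Since y* = [s/(n + g + δ)]^(α/(1−α)), we have s/(n + g + δ) = (y*)^((1−α)/α) = 1.20^2.3333 = 1.5302.
Therefore s = 1.5302 × (n + g + δ) = 1.5302 × 0.125 = 0.1913.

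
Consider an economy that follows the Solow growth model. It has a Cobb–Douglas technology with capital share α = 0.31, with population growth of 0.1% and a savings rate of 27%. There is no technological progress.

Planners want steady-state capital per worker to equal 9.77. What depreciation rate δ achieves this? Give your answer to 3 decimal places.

δ ≈ 0.055

At the steady state, Δk = 0, so s·k^α = (n + δ)·k.
So s / (n + δ) = (k*)^(1−α) = 9.77^0.69 = 4.8198.
Therefore n + δ = s / 4.8198 = 0.27 / 4.8198 = 0.0560, so δ = 0.0560 − 0.001 = 0.0550.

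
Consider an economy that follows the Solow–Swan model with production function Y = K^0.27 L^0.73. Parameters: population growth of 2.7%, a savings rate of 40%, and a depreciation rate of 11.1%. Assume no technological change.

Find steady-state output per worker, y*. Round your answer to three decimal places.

y* = 1.482

Steady state requires s·f(k) = (n + δ)·k, i.e. s·k^α = (n + δ)·k.
Dividing both sides by k: k^(1−α) = s / (n + δ).
k^0.73 = 0.40 / (0.027 + 0.111) = 0.40 / 0.138 = 2.8986
k* = 2.8986^(1/0.73) ≈ 4.2967
y* = (k*)^α = 4.2967^0.27 ≈ 1.4823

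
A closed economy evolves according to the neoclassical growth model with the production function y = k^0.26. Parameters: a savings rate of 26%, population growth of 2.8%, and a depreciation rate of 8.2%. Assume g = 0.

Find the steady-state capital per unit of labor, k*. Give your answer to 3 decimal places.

k* = 3.198

At the steady state, Δk = 0, so s·k^α = (n + δ)·k.
Dividing both sides by k: k^(1−α) = s / (n + δ).
k^0.74 = 0.26 / (0.028 + 0.082) = 0.26 / 0.110 = 2.3636
k* = 2.3636^(1/0.74) ≈ 3.1976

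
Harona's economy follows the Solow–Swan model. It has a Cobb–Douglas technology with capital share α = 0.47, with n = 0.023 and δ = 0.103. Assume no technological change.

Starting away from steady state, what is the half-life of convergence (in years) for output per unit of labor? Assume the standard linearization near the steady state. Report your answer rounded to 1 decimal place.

t_½ ≈ 10.4 years

Near the steady state the convergence rate is λ = (1 − α)(n + δ).
λ = (1 − 0.47) × 0.126 = 0.53 × 0.126 = 0.06678
Half-life = ln 2 / λ = 0.6931 / 0.06678 ≈ 10.38 years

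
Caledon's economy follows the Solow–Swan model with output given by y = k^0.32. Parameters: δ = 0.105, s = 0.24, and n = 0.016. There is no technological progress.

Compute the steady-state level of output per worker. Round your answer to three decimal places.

At the steady state, Δk = 0, so s·k^α = (n + δ)·k.
Dividing both sides by k: k^(1−α) = s / (n + δ).
k^0.68 = 0.24 / (0.016 + 0.105) = 0.24 / 0.121 = 1.9835
k* = 1.9835^(1/0.68) ≈ 2.7378
y* = (k*)^α = 2.7378^0.32 ≈ 1.3803

y* ≈ 1.380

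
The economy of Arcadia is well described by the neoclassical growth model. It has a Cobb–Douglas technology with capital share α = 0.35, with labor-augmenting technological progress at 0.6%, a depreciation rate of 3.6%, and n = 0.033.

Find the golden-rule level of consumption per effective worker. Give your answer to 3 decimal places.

At the golden rule, f'(k) = n + g + δ, so α·k^(α−1) = n + g + δ and k_gold = (α/(n + g + δ))^(1/(1−α)).
k_gold = (0.35/0.075)^(1/0.65) = 4.6667^1.5385 ≈ 10.6972
c_gold = f(k_gold) − (n + g + δ)·k_gold = 2.2922 − 0.075×10.6972 ≈ 1.4899

c_gold ≈ 1.490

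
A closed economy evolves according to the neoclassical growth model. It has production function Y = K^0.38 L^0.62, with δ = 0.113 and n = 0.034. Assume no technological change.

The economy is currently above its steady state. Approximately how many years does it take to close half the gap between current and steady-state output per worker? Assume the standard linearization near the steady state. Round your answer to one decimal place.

about 7.6 years

Near the steady state the convergence rate is λ = (1 − α)(n + δ).
λ = (1 − 0.38) × 0.147 = 0.62 × 0.147 = 0.09114
Half-life = ln 2 / λ = 0.6931 / 0.09114 ≈ 7.60 years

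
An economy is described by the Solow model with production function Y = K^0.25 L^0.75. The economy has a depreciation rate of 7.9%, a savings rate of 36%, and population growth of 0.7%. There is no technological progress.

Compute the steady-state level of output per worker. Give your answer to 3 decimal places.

y* ≈ 1.612

Steady state requires s·f(k) = (n + δ)·k, i.e. s·k^α = (n + δ)·k.
Rearranging, k^(1−α) = s / (n + δ).
k^0.75 = 0.36 / (0.007 + 0.079) = 0.36 / 0.086 = 4.1860
k* = 4.1860^(1/0.75) ≈ 6.7463
y* = (k*)^α = 6.7463^0.25 ≈ 1.6116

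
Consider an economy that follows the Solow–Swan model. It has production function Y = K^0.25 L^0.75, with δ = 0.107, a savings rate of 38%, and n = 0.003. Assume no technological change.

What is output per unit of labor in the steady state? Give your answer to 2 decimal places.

y* ≈ 1.51

At the steady state, Δk = 0, so s·k^α = (n + δ)·k.
Rearranging, k^(1−α) = s / (n + δ).
k^0.75 = 0.38 / (0.003 + 0.107) = 0.38 / 0.110 = 3.4545
k* = 3.4545^(1/0.75) ≈ 5.2221
y* = (k*)^α = 5.2221^0.25 ≈ 1.5117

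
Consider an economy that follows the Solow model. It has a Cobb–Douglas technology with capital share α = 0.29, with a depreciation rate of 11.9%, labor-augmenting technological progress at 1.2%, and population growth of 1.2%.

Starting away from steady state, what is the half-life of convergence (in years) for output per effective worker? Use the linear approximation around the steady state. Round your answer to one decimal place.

Near the steady state the convergence rate is λ = (1 − α)(n + g + δ).
λ = (1 − 0.29) × 0.143 = 0.71 × 0.143 = 0.10153
Half-life = ln 2 / λ = 0.6931 / 0.10153 ≈ 6.83 years

t_½ ≈ 6.8 years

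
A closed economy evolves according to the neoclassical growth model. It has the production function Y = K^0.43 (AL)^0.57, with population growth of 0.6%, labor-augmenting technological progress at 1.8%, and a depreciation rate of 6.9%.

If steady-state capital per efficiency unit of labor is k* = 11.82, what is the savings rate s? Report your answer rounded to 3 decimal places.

s ≈ 0.380

Steady state requires s·f(k) = (n + g + δ)·k, i.e. s·k^α = (n + g + δ)·k.
So s / (n + g + δ) = (k*)^(1−α) = 11.82^0.57 = 4.0869.
Therefore s = 4.0869 × (n + g + δ) = 4.0869 × 0.093 = 0.3801.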